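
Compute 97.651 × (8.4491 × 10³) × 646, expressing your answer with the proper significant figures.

5.33 × 10⁸

97.651 × (8.4491 × 10³) × 646 = 532990739.409…
Multiplication/division keeps the fewest significant figures: 97.651 → 5 s.f., 8.4491 × 10³ → 5 s.f., 646 → 3 s.f.; limit is 3.
Rounded to 3 significant figures: 5.33 × 10⁸.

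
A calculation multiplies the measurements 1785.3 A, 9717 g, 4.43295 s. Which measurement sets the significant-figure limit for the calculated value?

9717 g

1785.3 A → 5 s.f.; 9717 g → 4 s.f.; 4.43295 s → 6 s.f.
The fewest is 4 significant figures, from 9717 g.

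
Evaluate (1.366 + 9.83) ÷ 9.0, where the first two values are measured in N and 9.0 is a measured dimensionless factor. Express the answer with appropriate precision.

1.366 N + 9.83 N = 11.196 N; the sum is limited to 2 decimal places (4 s.f.).
Carrying full precision, 11.196 ÷ 9.0 = 1.244 N; 9.0 has 2 s.f., so the result keeps min(4, 2) = 2 s.f.
Rounded to 2 significant figures: 1.2 N.

1.2 N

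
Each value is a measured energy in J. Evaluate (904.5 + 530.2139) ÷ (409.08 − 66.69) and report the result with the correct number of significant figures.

4.1903

904.5 + 530.2139 = 1434.7139, limited to 1 d.p. → 5 s.f.; 409.08 − 66.69 = 342.39, limited to 2 d.p. → 5 s.f.
Carrying full precision, 1434.7139 ÷ 342.39 = 4.19029148048…; keep min(5, 5) = 5 s.f.
Rounded to 5 significant figures: 4.1903.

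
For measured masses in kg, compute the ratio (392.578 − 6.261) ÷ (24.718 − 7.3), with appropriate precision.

22.2

392.578 − 6.261 = 386.317, limited to 3 d.p. → 6 s.f.; 24.718 − 7.3 = 17.418, limited to 1 d.p. → 3 s.f.
Carrying full precision, 386.317 ÷ 17.418 = 22.1791824549…; keep min(6, 3) = 3 s.f.
Rounded to 3 significant figures: 22.2.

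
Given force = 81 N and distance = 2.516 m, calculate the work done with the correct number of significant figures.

2.0 × 10² J

work done = 81 N × 2.516 m = 203.796 J.
81 has 2 significant figures; 2.516 has 4.
Division/multiplication keeps the fewest: 2 significant figures.
Rounded: 2.0 × 10² J.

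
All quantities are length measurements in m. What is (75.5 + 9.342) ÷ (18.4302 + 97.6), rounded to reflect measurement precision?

75.5 + 9.342 = 84.842, limited to 1 d.p. → 3 s.f.; 18.4302 + 97.6 = 116.0302, limited to 1 d.p. → 4 s.f.
Carrying full precision, 84.842 ÷ 116.0302 = 0.731206185976…; keep min(3, 4) = 3 s.f.
Rounded to 3 significant figures: 7.31 × 10⁻¹.

7.31 × 10⁻¹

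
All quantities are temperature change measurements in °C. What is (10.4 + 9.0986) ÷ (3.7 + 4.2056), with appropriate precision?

2.5

10.4 + 9.0986 = 19.4986, limited to 1 d.p. → 3 s.f.; 3.7 + 4.2056 = 7.9056, limited to 1 d.p. → 2 s.f.
Carrying full precision, 19.4986 ÷ 7.9056 = 2.46642886055…; keep min(3, 2) = 2 s.f.
Rounded to 2 significant figures: 2.5.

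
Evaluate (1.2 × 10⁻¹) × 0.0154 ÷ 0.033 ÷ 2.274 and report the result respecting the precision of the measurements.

(1.2 × 10⁻¹) × 0.0154 ÷ 0.033 ÷ 2.274 = 0.0246262093228…
Multiplication/division keeps the fewest significant figures: 1.2 × 10⁻¹ → 2 s.f., 0.0154 → 3 s.f., 0.033 → 2 s.f., 2.274 → 4 s.f.; limit is 2.
Rounded to 2 significant figures: 0.025.

0.025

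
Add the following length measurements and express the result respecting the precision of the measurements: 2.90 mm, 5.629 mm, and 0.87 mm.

2.90 mm + 5.629 mm + 0.87 mm = 9.399 mm.
Addition/subtraction keeps the fewest decimal places: 2.90 → 2 decimal places, 5.629 → 3 decimal places, 0.87 → 2 decimal places; limit is 2.
Rounded to 2 decimal places: 9.40 mm.

9.40 mm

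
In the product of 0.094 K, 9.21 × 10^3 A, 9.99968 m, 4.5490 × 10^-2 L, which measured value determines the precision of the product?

0.094 K

0.094 K → 2 s.f.; 9.21 × 10^3 A → 3 s.f.; 9.99968 m → 6 s.f.; 4.5490 × 10^-2 L → 5 s.f.
The fewest is 2 significant figures, from 0.094 K.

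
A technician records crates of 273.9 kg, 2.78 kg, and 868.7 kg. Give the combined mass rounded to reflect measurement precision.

273.9 kg + 2.78 kg + 868.7 kg = 1145.38 kg.
Addition/subtraction keeps the fewest decimal places: 273.9 → 1 decimal place, 2.78 → 2 decimal places, 868.7 → 1 decimal place; limit is 1.
Rounded to 1 decimal place: 1145.4 kg.

1145.4 kg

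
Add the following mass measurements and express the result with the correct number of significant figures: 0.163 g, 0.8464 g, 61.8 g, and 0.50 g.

0.163 g + 0.8464 g + 61.8 g + 0.50 g = 63.3094 g.
Addition/subtraction keeps the fewest decimal places: 0.163 → 3 decimal places, 0.8464 → 4 decimal places, 61.8 → 1 decimal place, 0.50 → 2 decimal places; limit is 1.
Rounded to 1 decimal place: 63.3 g.

63.3 g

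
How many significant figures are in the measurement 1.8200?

1.8200: trailing zeros after a decimal point are significant.

5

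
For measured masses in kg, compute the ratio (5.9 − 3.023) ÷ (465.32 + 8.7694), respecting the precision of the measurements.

5.9 − 3.023 = 2.877, limited to 1 d.p. → 2 s.f.; 465.32 + 8.7694 = 474.0894, limited to 2 d.p. → 5 s.f.
Carrying full precision, 2.877 ÷ 474.0894 = 0.00606847569256…; keep min(2, 5) = 2 s.f.
Rounded to 2 significant figures: 0.0061.

0.0061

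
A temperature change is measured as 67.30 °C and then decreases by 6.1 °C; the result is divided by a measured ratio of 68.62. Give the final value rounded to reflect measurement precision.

67.30 °C − 6.1 °C = 61.20 °C; the difference is limited to 1 decimal place (3 s.f.).
Carrying full precision, 61.20 ÷ 68.62 = 0.891868259983… °C; 68.62 has 4 s.f., so the result keeps min(3, 4) = 3 s.f.
Rounded to 3 significant figures: 0.892 °C.

0.892 °C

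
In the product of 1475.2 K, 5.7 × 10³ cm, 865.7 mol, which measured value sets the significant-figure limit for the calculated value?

5.7 × 10³ cm

1475.2 K → 5 s.f.; 5.7 × 10³ cm → 2 s.f.; 865.7 mol → 4 s.f.
The fewest is 2 significant figures, from 5.7 × 10³ cm.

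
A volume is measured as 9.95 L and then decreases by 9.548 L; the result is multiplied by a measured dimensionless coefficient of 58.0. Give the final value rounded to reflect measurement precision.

9.95 L − 9.548 L = 0.402 L; the difference is limited to 2 decimal places (2 s.f.).
Carrying full precision, 0.402 × 58.0 = 23.316 L; 58.0 has 3 s.f., so the result keeps min(2, 3) = 2 s.f.
Rounded to 2 significant figures: 23 L.

23 L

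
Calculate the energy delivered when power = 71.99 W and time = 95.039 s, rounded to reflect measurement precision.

energy delivered = 71.99 W × 95.039 s = 6841.85761 J.
71.99 has 4 significant figures; 95.039 has 5.
Division/multiplication keeps the fewest: 4 significant figures.
Rounded: 6842 J.

6842 J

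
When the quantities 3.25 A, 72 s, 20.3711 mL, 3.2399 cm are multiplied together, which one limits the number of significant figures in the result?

3.25 A → 3 s.f.; 72 s → 2 s.f.; 20.3711 mL → 6 s.f.; 3.2399 cm → 5 s.f.
The fewest is 2 significant figures, from 72 s.

72 s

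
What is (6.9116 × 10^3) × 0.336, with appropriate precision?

2.32 × 10^3

(6.9116 × 10^3) × 0.336 = 2322.2976
Multiplication/division keeps the fewest significant figures: 6.9116 × 10^3 → 5 s.f., 0.336 → 3 s.f.; limit is 3.
Rounded to 3 significant figures: 2.32 × 10^3.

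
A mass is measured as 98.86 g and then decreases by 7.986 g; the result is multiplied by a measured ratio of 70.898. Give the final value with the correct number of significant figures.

98.86 g − 7.986 g = 90.874 g; the difference is limited to 2 decimal places (4 s.f.).
Carrying full precision, 90.874 × 70.898 = 6442.784852 g; 70.898 has 5 s.f., so the result keeps min(4, 5) = 4 s.f.
Rounded to 4 significant figures: 6443 g.

6443 g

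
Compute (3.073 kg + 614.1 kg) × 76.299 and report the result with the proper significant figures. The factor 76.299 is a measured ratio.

4.709 × 10⁴ kg

3.073 kg + 614.1 kg = 617.173 kg; the sum is limited to 1 decimal place (4 s.f.).
Carrying full precision, 617.173 × 76.299 = 47089.682727 kg; 76.299 has 5 s.f., so the result keeps min(4, 5) = 4 s.f.
Rounded to 4 significant figures: 4.709 × 10⁴ kg.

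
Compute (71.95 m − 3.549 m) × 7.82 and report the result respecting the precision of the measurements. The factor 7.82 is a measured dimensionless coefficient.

535 m

71.95 m − 3.549 m = 68.401 m; the difference is limited to 2 decimal places (4 s.f.).
Carrying full precision, 68.401 × 7.82 = 534.89582 m; 7.82 has 3 s.f., so the result keeps min(4, 3) = 3 s.f.
Rounded to 3 significant figures: 535 m.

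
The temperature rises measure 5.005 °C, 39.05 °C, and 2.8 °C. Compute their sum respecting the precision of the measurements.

46.9 °C

5.005 °C + 39.05 °C + 2.8 °C = 46.855 °C.
Addition/subtraction keeps the fewest decimal places: 5.005 → 3 decimal places, 39.05 → 2 decimal places, 2.8 → 1 decimal place; limit is 1.
Rounded to 1 decimal place: 46.9 °C.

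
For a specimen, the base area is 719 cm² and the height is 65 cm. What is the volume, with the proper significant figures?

4.7 × 10⁴ cm³

volume = 719 cm² × 65 cm = 46735 cm³.
719 has 3 significant figures; 65 has 2.
Division/multiplication keeps the fewest: 2 significant figures.
Rounded: 4.7 × 10⁴ cm³.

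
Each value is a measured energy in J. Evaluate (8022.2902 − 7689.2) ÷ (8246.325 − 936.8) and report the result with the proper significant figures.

0.04557

8022.2902 − 7689.2 = 333.0902, limited to 1 d.p. → 4 s.f.; 8246.325 − 936.8 = 7309.525, limited to 1 d.p. → 5 s.f.
Carrying full precision, 333.0902 ÷ 7309.525 = 0.0455693359008…; keep min(4, 5) = 4 s.f.
Rounded to 4 significant figures: 0.04557.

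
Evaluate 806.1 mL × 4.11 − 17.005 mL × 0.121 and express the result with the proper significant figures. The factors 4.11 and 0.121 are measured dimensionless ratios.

806.1 × 4.11 = 3313.071 → 3.31 × 10^3 mL (3 s.f., last digit at the 10^1 place).
17.005 × 0.121 = 2.057605 → 2.06 mL (3 s.f., last digit at the 10^-2 place).
Difference: 3311.013395 mL; keep the coarser place, 10^1.
Result: 3.31 × 10^3 mL.

3.31 × 10^3 mL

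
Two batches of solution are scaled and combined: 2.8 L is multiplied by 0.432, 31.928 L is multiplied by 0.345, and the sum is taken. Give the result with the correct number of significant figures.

2.8 × 0.432 = 1.2096 → 1.2 L (2 s.f., last digit at the 10^-1 place).
31.928 × 0.345 = 11.01516 → 11.0 L (3 s.f., last digit at the 10^-1 place).
Sum: 12.22476 L; keep the coarser place, 10^-1.
Result: 12.2 L.

12.2 L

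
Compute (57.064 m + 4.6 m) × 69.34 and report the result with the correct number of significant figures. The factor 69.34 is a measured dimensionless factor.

4.28 × 10^3 m

57.064 m + 4.6 m = 61.664 m; the sum is limited to 1 decimal place (3 s.f.).
Carrying full precision, 61.664 × 69.34 = 4275.78176 m; 69.34 has 4 s.f., so the result keeps min(3, 4) = 3 s.f.
Rounded to 3 significant figures: 4.28 × 10^3 m.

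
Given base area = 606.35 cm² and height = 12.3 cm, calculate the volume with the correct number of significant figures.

volume = 606.35 cm² × 12.3 cm = 7458.105 cm³.
606.35 has 5 significant figures; 12.3 has 3.
Division/multiplication keeps the fewest: 3 significant figures.
Rounded: 7.46 × 10^3 cm³.

7.46 × 10^3 cm³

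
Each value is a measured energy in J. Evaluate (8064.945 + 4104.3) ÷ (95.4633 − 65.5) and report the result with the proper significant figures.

406

8064.945 + 4104.3 = 12169.245, limited to 1 d.p. → 6 s.f.; 95.4633 − 65.5 = 29.9633, limited to 1 d.p. → 3 s.f.
Carrying full precision, 12169.245 ÷ 29.9633 = 406.138342572…; keep min(6, 3) = 3 s.f.
Rounded to 3 significant figures: 406.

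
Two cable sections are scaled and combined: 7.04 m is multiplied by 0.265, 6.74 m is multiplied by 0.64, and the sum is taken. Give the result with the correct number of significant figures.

6.2 m

7.04 × 0.265 = 1.8656 → 1.87 m (3 s.f., last digit at the 10^-2 place).
6.74 × 0.64 = 4.3136 → 4.3 m (2 s.f., last digit at the 10^-1 place).
Sum: 6.1792 m; keep the coarser place, 10^-1.
Result: 6.2 m.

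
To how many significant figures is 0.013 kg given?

2

0.013: leading zeros are not significant.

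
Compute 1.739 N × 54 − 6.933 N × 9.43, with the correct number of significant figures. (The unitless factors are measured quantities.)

1.739 × 54 = 93.906 → 94 N (2 s.f., last digit at the 10^0 place).
6.933 × 9.43 = 65.37819 → 65.4 N (3 s.f., last digit at the 10^-1 place).
Difference: 28.52781 N; keep the coarser place, 10^0.
Result: 29 N.

29 N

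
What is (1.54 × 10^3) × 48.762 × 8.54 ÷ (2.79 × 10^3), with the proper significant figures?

(1.54 × 10^3) × 48.762 × 8.54 ÷ (2.79 × 10^3) = 229.856028387…
Multiplication/division keeps the fewest significant figures: 1.54 × 10^3 → 3 s.f., 48.762 → 5 s.f., 8.54 → 3 s.f., 2.79 × 10^3 → 3 s.f.; limit is 3.
Rounded to 3 significant figures: 2.30 × 10^2.

2.30 × 10^2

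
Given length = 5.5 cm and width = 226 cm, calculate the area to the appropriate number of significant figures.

area = 5.5 cm × 226 cm = 1243 cm².
5.5 has 2 significant figures; 226 has 3.
Division/multiplication keeps the fewest: 2 significant figures.
Rounded: 1.2 × 10³ cm².

1.2 × 10³ cm²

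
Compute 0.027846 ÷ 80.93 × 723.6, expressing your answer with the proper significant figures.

0.2490

0.027846 ÷ 80.93 × 723.6 = 0.248972761646…
Multiplication/division keeps the fewest significant figures: 0.027846 → 5 s.f., 80.93 → 4 s.f., 723.6 → 4 s.f.; limit is 4.
Rounded to 4 significant figures: 0.2490.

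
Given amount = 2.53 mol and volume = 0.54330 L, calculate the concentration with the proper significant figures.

concentration = 2.53 mol ÷ 0.54330 L = 4.65672740659… mol/L.
2.53 has 3 significant figures; 0.54330 has 5.
Division/multiplication keeps the fewest: 3 significant figures.
Rounded: 4.66 mol/L.

4.66 mol/L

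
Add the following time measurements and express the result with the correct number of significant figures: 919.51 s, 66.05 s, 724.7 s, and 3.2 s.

1.7135 × 10^3 s

919.51 s + 66.05 s + 724.7 s + 3.2 s = 1713.46 s.
Addition/subtraction keeps the fewest decimal places: 919.51 → 2 decimal places, 66.05 → 2 decimal places, 724.7 → 1 decimal place, 3.2 → 1 decimal place; limit is 1.
Rounded to 1 decimal place: 1.7135 × 10^3 s.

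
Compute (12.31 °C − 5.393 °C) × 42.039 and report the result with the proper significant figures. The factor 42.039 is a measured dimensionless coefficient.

12.31 °C − 5.393 °C = 6.917 °C; the difference is limited to 2 decimal places (3 s.f.).
Carrying full precision, 6.917 × 42.039 = 290.783763 °C; 42.039 has 5 s.f., so the result keeps min(3, 5) = 3 s.f.
Rounded to 3 significant figures: 291 °C.

291 °C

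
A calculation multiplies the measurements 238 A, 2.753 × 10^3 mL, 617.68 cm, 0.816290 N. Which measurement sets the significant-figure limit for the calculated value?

238 A → 3 s.f.; 2.753 × 10^3 mL → 4 s.f.; 617.68 cm → 5 s.f.; 0.816290 N → 6 s.f.
The fewest is 3 significant figures, from 238 A.

238 A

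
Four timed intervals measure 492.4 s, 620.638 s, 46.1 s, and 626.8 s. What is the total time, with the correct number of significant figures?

492.4 s + 620.638 s + 46.1 s + 626.8 s = 1785.938 s.
Addition/subtraction keeps the fewest decimal places: 492.4 → 1 decimal place, 620.638 → 3 decimal places, 46.1 → 1 decimal place, 626.8 → 1 decimal place; limit is 1.
Rounded to 1 decimal place: 1785.9 s.

1785.9 s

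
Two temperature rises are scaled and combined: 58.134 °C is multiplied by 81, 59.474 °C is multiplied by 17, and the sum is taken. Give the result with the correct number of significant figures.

5.7 × 10^3 °C

58.134 × 81 = 4708.854 → 4.7 × 10^3 °C (2 s.f., last digit at the 10^2 place).
59.474 × 17 = 1011.058 → 1.0 × 10^3 °C (2 s.f., last digit at the 10^2 place).
Sum: 5719.912 °C; keep the coarser place, 10^2.
Result: 5.7 × 10^3 °C.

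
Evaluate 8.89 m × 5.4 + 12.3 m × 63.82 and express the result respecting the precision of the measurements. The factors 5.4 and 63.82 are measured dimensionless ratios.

833 m

8.89 × 5.4 = 48.006 → 48 m (2 s.f., last digit at the 10^0 place).
12.3 × 63.82 = 784.986 → 785 m (3 s.f., last digit at the 10^0 place).
Sum: 832.992 m; keep the coarser place, 10^0.
Result: 833 m.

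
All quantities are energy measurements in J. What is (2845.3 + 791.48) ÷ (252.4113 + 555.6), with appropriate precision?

2845.3 + 791.48 = 3636.78, limited to 1 d.p. → 5 s.f.; 252.4113 + 555.6 = 808.0113, limited to 1 d.p. → 4 s.f.
Carrying full precision, 3636.78 ÷ 808.0113 = 4.50090240075…; keep min(5, 4) = 4 s.f.
Rounded to 4 significant figures: 4.501.

4.501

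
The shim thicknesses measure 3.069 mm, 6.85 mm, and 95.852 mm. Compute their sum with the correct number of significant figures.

105.77 mm

3.069 mm + 6.85 mm + 95.852 mm = 105.771 mm.
Addition/subtraction keeps the fewest decimal places: 3.069 → 3 decimal places, 6.85 → 2 decimal places, 95.852 → 3 decimal places; limit is 2.
Rounded to 2 decimal places: 105.77 mm.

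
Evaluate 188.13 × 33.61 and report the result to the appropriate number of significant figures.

188.13 × 33.61 = 6323.0493
Multiplication/division keeps the fewest significant figures: 188.13 → 5 s.f., 33.61 → 4 s.f.; limit is 4.
Rounded to 4 significant figures: 6323.

6323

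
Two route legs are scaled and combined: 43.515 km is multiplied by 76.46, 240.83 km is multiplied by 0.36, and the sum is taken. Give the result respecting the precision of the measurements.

43.515 × 76.46 = 3327.1569 → 3.327 × 10³ km (4 s.f., last digit at the 10^0 place).
240.83 × 0.36 = 86.6988 → 87 km (2 s.f., last digit at the 10^0 place).
Sum: 3413.8557 km; keep the coarser place, 10^0.
Result: 3414 km.

3414 km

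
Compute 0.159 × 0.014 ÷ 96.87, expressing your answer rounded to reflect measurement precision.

2.3 × 10⁻⁵

0.159 × 0.014 ÷ 96.87 = 0.000022979250542…
Multiplication/division keeps the fewest significant figures: 0.159 → 3 s.f., 0.014 → 2 s.f., 96.87 → 4 s.f.; limit is 2.
Rounded to 2 significant figures: 2.3 × 10⁻⁵.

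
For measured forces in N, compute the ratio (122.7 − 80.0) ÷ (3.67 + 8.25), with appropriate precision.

3.58

122.7 − 80.0 = 42.7, limited to 1 d.p. → 3 s.f.; 3.67 + 8.25 = 11.92, limited to 2 d.p. → 4 s.f.
Carrying full precision, 42.7 ÷ 11.92 = 3.5822147651…; keep min(3, 4) = 3 s.f.
Rounded to 3 significant figures: 3.58.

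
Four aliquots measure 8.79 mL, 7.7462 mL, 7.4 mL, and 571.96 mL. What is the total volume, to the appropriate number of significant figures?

8.79 mL + 7.7462 mL + 7.4 mL + 571.96 mL = 595.8962 mL.
Addition/subtraction keeps the fewest decimal places: 8.79 → 2 decimal places, 7.7462 → 4 decimal places, 7.4 → 1 decimal place, 571.96 → 2 decimal places; limit is 1.
Rounded to 1 decimal place: 595.9 mL.

595.9 mL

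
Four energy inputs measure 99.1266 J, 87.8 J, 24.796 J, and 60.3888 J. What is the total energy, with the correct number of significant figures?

272.1 J

99.1266 J + 87.8 J + 24.796 J + 60.3888 J = 272.1114 J.
Addition/subtraction keeps the fewest decimal places: 99.1266 → 4 decimal places, 87.8 → 1 decimal place, 24.796 → 3 decimal places, 60.3888 → 4 decimal places; limit is 1.
Rounded to 1 decimal place: 272.1 J.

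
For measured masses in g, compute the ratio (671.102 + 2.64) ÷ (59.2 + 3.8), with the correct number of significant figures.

671.102 + 2.64 = 673.742, limited to 2 d.p. → 5 s.f.; 59.2 + 3.8 = 63.0, limited to 1 d.p. → 3 s.f.
Carrying full precision, 673.742 ÷ 63.0 = 10.6943174603…; keep min(5, 3) = 3 s.f.
Rounded to 3 significant figures: 10.7.

10.7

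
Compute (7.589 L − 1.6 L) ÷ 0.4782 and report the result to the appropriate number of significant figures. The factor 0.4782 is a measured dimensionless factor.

13 L

7.589 L − 1.6 L = 5.989 L; the difference is limited to 1 decimal place (2 s.f.).
Carrying full precision, 5.989 ÷ 0.4782 = 12.5240485153… L; 0.4782 has 4 s.f., so the result keeps min(2, 4) = 2 s.f.
Rounded to 2 significant figures: 13 L.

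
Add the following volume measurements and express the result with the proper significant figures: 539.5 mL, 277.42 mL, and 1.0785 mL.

818.0 mL

539.5 mL + 277.42 mL + 1.0785 mL = 817.9985 mL.
Addition/subtraction keeps the fewest decimal places: 539.5 → 1 decimal place, 277.42 → 2 decimal places, 1.0785 → 4 decimal places; limit is 1.
Rounded to 1 decimal place: 818.0 mL.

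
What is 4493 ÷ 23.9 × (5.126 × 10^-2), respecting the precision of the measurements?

4493 ÷ 23.9 × (5.126 × 10^-2) = 9.63645104603…
Multiplication/division keeps the fewest significant figures: 4493 → 4 s.f., 23.9 → 3 s.f., 5.126 × 10^-2 → 4 s.f.; limit is 3.
Rounded to 3 significant figures: 9.64.

9.64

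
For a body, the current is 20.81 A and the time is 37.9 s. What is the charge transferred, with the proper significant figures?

789 C

charge transferred = 20.81 A × 37.9 s = 788.699 C.
20.81 has 4 significant figures; 37.9 has 3.
Division/multiplication keeps the fewest: 3 significant figures.
Rounded: 789 C.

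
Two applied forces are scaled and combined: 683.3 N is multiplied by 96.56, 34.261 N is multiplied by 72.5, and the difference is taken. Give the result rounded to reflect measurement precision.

6.350 × 10^4 N

683.3 × 96.56 = 65979.448 → 6.598 × 10^4 N (4 s.f., last digit at the 10^1 place).
34.261 × 72.5 = 2483.9225 → 2.48 × 10^3 N (3 s.f., last digit at the 10^1 place).
Difference: 63495.5255 N; keep the coarser place, 10^1.
Result: 6.350 × 10^4 N.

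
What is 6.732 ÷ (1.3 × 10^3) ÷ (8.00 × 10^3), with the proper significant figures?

6.5 × 10^-7

6.732 ÷ (1.3 × 10^3) ÷ (8.00 × 10^3) = 6.47307692308 × 10^-7…
Multiplication/division keeps the fewest significant figures: 6.732 → 4 s.f., 1.3 × 10^3 → 2 s.f., 8.00 × 10^3 → 3 s.f.; limit is 2.
Rounded to 2 significant figures: 6.5 × 10^-7.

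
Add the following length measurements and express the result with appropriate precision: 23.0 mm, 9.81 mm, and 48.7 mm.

81.5 mm

23.0 mm + 9.81 mm + 48.7 mm = 81.51 mm.
Addition/subtraction keeps the fewest decimal places: 23.0 → 1 decimal place, 9.81 → 2 decimal places, 48.7 → 1 decimal place; limit is 1.
Rounded to 1 decimal place: 81.5 mm.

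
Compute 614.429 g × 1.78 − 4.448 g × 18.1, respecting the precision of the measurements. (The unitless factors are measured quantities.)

614.429 × 1.78 = 1093.68362 → 1.09 × 10³ g (3 s.f., last digit at the 10^1 place).
4.448 × 18.1 = 80.5088 → 80.5 g (3 s.f., last digit at the 10^-1 place).
Difference: 1013.17482 g; keep the coarser place, 10^1.
Result: 1.01 × 10³ g.

1.01 × 10³ g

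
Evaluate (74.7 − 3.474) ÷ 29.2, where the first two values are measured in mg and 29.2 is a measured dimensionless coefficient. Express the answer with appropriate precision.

2.44 mg

74.7 mg − 3.474 mg = 71.226 mg; the difference is limited to 1 decimal place (3 s.f.).
Carrying full precision, 71.226 ÷ 29.2 = 2.43924657534… mg; 29.2 has 3 s.f., so the result keeps min(3, 3) = 3 s.f.
Rounded to 3 significant figures: 2.44 mg.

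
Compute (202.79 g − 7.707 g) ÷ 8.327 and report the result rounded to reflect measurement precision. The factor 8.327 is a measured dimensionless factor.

202.79 g − 7.707 g = 195.083 g; the difference is limited to 2 decimal places (5 s.f.).
Carrying full precision, 195.083 ÷ 8.327 = 23.4277651015… g; 8.327 has 4 s.f., so the result keeps min(5, 4) = 4 s.f.
Rounded to 4 significant figures: 23.43 g.

23.43 g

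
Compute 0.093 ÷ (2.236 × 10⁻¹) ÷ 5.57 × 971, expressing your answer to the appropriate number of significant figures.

73

0.093 ÷ (2.236 × 10⁻¹) ÷ 5.57 × 971 = 72.506206582…
Multiplication/division keeps the fewest significant figures: 0.093 → 2 s.f., 2.236 × 10⁻¹ → 4 s.f., 5.57 → 3 s.f., 971 → 3 s.f.; limit is 2.
Rounded to 2 significant figures: 73.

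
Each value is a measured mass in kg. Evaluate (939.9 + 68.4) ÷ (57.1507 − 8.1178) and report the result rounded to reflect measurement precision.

939.9 + 68.4 = 1008.3, limited to 1 d.p. → 5 s.f.; 57.1507 − 8.1178 = 49.0329, limited to 4 d.p. → 6 s.f.
Carrying full precision, 1008.3 ÷ 49.0329 = 20.5637439352…; keep min(5, 6) = 5 s.f.
Rounded to 5 significant figures: 20.564.

20.564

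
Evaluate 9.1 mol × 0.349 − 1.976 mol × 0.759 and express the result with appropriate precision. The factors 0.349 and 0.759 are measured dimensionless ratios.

1.7 mol

9.1 × 0.349 = 3.1759 → 3.2 mol (2 s.f., last digit at the 10^-1 place).
1.976 × 0.759 = 1.499784 → 1.50 mol (3 s.f., last digit at the 10^-2 place).
Difference: 1.676116 mol; keep the coarser place, 10^-1.
Result: 1.7 mol.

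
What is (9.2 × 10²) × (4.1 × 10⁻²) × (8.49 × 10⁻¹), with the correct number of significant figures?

32

(9.2 × 10²) × (4.1 × 10⁻²) × (8.49 × 10⁻¹) = 32.02428
Multiplication/division keeps the fewest significant figures: 9.2 × 10² → 2 s.f., 4.1 × 10⁻² → 2 s.f., 8.49 × 10⁻¹ → 3 s.f.; limit is 2.
Rounded to 2 significant figures: 32.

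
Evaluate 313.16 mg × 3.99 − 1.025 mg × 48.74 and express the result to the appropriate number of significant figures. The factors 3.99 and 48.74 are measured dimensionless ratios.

1.20 × 10³ mg

313.16 × 3.99 = 1249.5084 → 1.25 × 10³ mg (3 s.f., last digit at the 10^1 place).
1.025 × 48.74 = 49.9585 → 49.96 mg (4 s.f., last digit at the 10^-2 place).
Difference: 1199.5499 mg; keep the coarser place, 10^1.
Result: 1.20 × 10³ mg.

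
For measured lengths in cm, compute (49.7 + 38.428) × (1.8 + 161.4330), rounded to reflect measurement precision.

49.7 + 38.428 = 88.128, limited to 1 d.p. → 3 s.f.; 1.8 + 161.4330 = 163.2330, limited to 1 d.p. → 4 s.f.
Carrying full precision, 88.128 × 163.2330 = 14385.397824; keep min(3, 4) = 3 s.f.
Rounded to 3 significant figures: 1.44 × 10^4 cm².

1.44 × 10^4 cm²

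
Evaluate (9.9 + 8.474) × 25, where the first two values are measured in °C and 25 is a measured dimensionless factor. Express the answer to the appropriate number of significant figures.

4.6 × 10² °C

9.9 °C + 8.474 °C = 18.374 °C; the sum is limited to 1 decimal place (3 s.f.).
Carrying full precision, 18.374 × 25 = 459.35 °C; 25 has 2 s.f., so the result keeps min(3, 2) = 2 s.f.
Rounded to 2 significant figures: 4.6 × 10² °C.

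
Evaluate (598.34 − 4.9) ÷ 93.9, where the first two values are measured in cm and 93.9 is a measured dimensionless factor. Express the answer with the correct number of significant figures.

6.32 cm

598.34 cm − 4.9 cm = 593.44 cm; the difference is limited to 1 decimal place (4 s.f.).
Carrying full precision, 593.44 ÷ 93.9 = 6.31991480298… cm; 93.9 has 3 s.f., so the result keeps min(4, 3) = 3 s.f.
Rounded to 3 significant figures: 6.32 cm.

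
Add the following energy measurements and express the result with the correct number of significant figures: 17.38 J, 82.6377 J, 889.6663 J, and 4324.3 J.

5314.0 J

17.38 J + 82.6377 J + 889.6663 J + 4324.3 J = 5313.9840 J.
Addition/subtraction keeps the fewest decimal places: 17.38 → 2 decimal places, 82.6377 → 4 decimal places, 889.6663 → 4 decimal places, 4324.3 → 1 decimal place; limit is 1.
Rounded to 1 decimal place: 5314.0 J.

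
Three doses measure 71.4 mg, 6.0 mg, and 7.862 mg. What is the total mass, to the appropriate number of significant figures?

85.3 mg

71.4 mg + 6.0 mg + 7.862 mg = 85.262 mg.
Addition/subtraction keeps the fewest decimal places: 71.4 → 1 decimal place, 6.0 → 1 decimal place, 7.862 → 3 decimal places; limit is 1.
Rounded to 1 decimal place: 85.3 mg.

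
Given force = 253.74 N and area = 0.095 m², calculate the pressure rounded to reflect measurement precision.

pressure = 253.74 N ÷ 0.095 m² = 2670.94736842… Pa.
253.74 has 5 significant figures; 0.095 has 2.
Division/multiplication keeps the fewest: 2 significant figures.
Rounded: 2.7 × 10^3 Pa.

2.7 × 10^3 Pa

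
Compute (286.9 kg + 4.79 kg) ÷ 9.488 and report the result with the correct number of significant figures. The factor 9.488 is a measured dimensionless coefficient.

286.9 kg + 4.79 kg = 291.69 kg; the sum is limited to 1 decimal place (4 s.f.).
Carrying full precision, 291.69 ÷ 9.488 = 30.7430438449… kg; 9.488 has 4 s.f., so the result keeps min(4, 4) = 4 s.f.
Rounded to 4 significant figures: 30.74 kg.

30.74 kg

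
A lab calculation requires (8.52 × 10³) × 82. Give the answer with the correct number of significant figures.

(8.52 × 10³) × 82 = 698640
Multiplication/division keeps the fewest significant figures: 8.52 × 10³ → 3 s.f., 82 → 2 s.f.; limit is 2.
Rounded to 2 significant figures: 7.0 × 10⁵.

7.0 × 10⁵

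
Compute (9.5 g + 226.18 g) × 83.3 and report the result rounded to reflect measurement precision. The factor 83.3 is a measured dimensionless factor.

9.5 g + 226.18 g = 235.68 g; the sum is limited to 1 decimal place (4 s.f.).
Carrying full precision, 235.68 × 83.3 = 19632.144 g; 83.3 has 3 s.f., so the result keeps min(4, 3) = 3 s.f.
Rounded to 3 significant figures: 1.96 × 10⁴ g.

1.96 × 10⁴ g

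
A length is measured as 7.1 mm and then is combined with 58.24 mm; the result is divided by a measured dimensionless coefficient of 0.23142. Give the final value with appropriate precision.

7.1 mm + 58.24 mm = 65.34 mm; the sum is limited to 1 decimal place (3 s.f.).
Carrying full precision, 65.34 ÷ 0.23142 = 282.343790511… mm; 0.23142 has 5 s.f., so the result keeps min(3, 5) = 3 s.f.
Rounded to 3 significant figures: 282 mm.

282 mm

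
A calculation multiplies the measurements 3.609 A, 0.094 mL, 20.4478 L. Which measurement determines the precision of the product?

3.609 A → 4 s.f.; 0.094 mL → 2 s.f.; 20.4478 L → 6 s.f.
The fewest is 2 significant figures, from 0.094 mL.

0.094 mL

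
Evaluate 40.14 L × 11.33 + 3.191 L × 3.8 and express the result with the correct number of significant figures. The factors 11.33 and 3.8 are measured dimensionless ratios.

467 L

40.14 × 11.33 = 454.7862 → 454.8 L (4 s.f., last digit at the 10^-1 place).
3.191 × 3.8 = 12.1258 → 12 L (2 s.f., last digit at the 10^0 place).
Sum: 466.912 L; keep the coarser place, 10^0.
Result: 467 L.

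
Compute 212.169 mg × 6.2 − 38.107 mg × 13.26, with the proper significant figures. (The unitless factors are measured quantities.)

212.169 × 6.2 = 1315.4478 → 1.3 × 10^3 mg (2 s.f., last digit at the 10^2 place).
38.107 × 13.26 = 505.29882 → 505.3 mg (4 s.f., last digit at the 10^-1 place).
Difference: 810.14898 mg; keep the coarser place, 10^2.
Result: 8 × 10^2 mg.

8 × 10^2 mg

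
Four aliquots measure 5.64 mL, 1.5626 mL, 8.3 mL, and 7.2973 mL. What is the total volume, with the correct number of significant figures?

22.8 mL

5.64 mL + 1.5626 mL + 8.3 mL + 7.2973 mL = 22.7999 mL.
Addition/subtraction keeps the fewest decimal places: 5.64 → 2 decimal places, 1.5626 → 4 decimal places, 8.3 → 1 decimal place, 7.2973 → 4 decimal places; limit is 1.
Rounded to 1 decimal place: 22.8 mL.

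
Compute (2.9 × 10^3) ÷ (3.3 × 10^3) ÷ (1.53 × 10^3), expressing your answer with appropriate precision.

5.7 × 10^-4

(2.9 × 10^3) ÷ (3.3 × 10^3) ÷ (1.53 × 10^3) = 0.000574371162606…
Multiplication/division keeps the fewest significant figures: 2.9 × 10^3 → 2 s.f., 3.3 × 10^3 → 2 s.f., 1.53 × 10^3 → 3 s.f.; limit is 2.
Rounded to 2 significant figures: 5.7 × 10^-4.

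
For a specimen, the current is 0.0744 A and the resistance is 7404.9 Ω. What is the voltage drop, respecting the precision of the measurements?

551 V

voltage drop = 0.0744 A × 7404.9 Ω = 550.92456 V.
0.0744 has 3 significant figures; 7404.9 has 5.
Division/multiplication keeps the fewest: 3 significant figures.
Rounded: 551 V.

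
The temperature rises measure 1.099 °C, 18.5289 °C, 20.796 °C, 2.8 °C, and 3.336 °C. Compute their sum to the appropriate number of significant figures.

46.6 °C

1.099 °C + 18.5289 °C + 20.796 °C + 2.8 °C + 3.336 °C = 46.5599 °C.
Addition/subtraction keeps the fewest decimal places: 1.099 → 3 decimal places, 18.5289 → 4 decimal places, 20.796 → 3 decimal places, 2.8 → 1 decimal place, 3.336 → 3 decimal places; limit is 1.
Rounded to 1 decimal place: 46.6 °C.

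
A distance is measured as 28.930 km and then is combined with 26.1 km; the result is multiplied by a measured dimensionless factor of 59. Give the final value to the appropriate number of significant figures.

3.2 × 10³ km

28.930 km + 26.1 km = 55.030 km; the sum is limited to 1 decimal place (3 s.f.).
Carrying full precision, 55.030 × 59 = 3246.77 km; 59 has 2 s.f., so the result keeps min(3, 2) = 2 s.f.
Rounded to 2 significant figures: 3.2 × 10³ km.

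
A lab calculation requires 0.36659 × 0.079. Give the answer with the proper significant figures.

0.029

0.36659 × 0.079 = 0.02896061
Multiplication/division keeps the fewest significant figures: 0.36659 → 5 s.f., 0.079 → 2 s.f.; limit is 2.
Rounded to 2 significant figures: 0.029.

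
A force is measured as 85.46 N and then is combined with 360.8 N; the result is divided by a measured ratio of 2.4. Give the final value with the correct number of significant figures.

1.9 × 10^2 N

85.46 N + 360.8 N = 446.26 N; the sum is limited to 1 decimal place (4 s.f.).
Carrying full precision, 446.26 ÷ 2.4 = 185.941666667… N; 2.4 has 2 s.f., so the result keeps min(4, 2) = 2 s.f.
Rounded to 2 significant figures: 1.9 × 10^2 N.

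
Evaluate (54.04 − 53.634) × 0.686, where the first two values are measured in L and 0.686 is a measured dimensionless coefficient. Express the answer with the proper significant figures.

0.28 L

54.04 L − 53.634 L = 0.406 L; the difference is limited to 2 decimal places (2 s.f.).
Carrying full precision, 0.406 × 0.686 = 0.278516 L; 0.686 has 3 s.f., so the result keeps min(2, 3) = 2 s.f.
Rounded to 2 significant figures: 0.28 L.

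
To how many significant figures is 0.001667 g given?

0.001667: leading zeros are not significant.

4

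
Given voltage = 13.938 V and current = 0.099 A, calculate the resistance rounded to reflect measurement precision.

1.4 × 10² Ω

resistance = 13.938 V ÷ 0.099 A = 140.787878788… Ω.
13.938 has 5 significant figures; 0.099 has 2.
Division/multiplication keeps the fewest: 2 significant figures.
Rounded: 1.4 × 10² Ω.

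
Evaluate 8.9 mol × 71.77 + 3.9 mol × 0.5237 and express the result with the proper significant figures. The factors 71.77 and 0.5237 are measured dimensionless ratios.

6.4 × 10^2 mol

8.9 × 71.77 = 638.753 → 6.4 × 10^2 mol (2 s.f., last digit at the 10^1 place).
3.9 × 0.5237 = 2.04243 → 2.0 mol (2 s.f., last digit at the 10^-1 place).
Sum: 640.79543 mol; keep the coarser place, 10^1.
Result: 6.4 × 10^2 mol.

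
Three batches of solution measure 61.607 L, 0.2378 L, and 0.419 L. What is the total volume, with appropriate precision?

61.607 L + 0.2378 L + 0.419 L = 62.2638 L.
Addition/subtraction keeps the fewest decimal places: 61.607 → 3 decimal places, 0.2378 → 4 decimal places, 0.419 → 3 decimal places; limit is 3.
Rounded to 3 decimal places: 62.264 L.

62.264 L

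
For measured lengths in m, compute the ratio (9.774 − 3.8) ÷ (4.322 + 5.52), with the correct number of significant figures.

0.61

9.774 − 3.8 = 5.974, limited to 1 d.p. → 2 s.f.; 4.322 + 5.52 = 9.842, limited to 2 d.p. → 3 s.f.
Carrying full precision, 5.974 ÷ 9.842 = 0.606990449096…; keep min(2, 3) = 2 s.f.
Rounded to 2 significant figures: 0.61.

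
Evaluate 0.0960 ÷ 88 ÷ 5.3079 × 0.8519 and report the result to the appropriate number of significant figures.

0.0960 ÷ 88 ÷ 5.3079 × 0.8519 = 0.000175087219907…
Multiplication/division keeps the fewest significant figures: 0.0960 → 3 s.f., 88 → 2 s.f., 5.3079 → 5 s.f., 0.8519 → 4 s.f.; limit is 2.
Rounded to 2 significant figures: 1.8 × 10⁻⁴.

1.8 × 10⁻⁴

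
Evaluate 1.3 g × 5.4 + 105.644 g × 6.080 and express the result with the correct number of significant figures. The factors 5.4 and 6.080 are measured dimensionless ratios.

6.493 × 10^2 g

1.3 × 5.4 = 7.02 → 7.0 g (2 s.f., last digit at the 10^-1 place).
105.644 × 6.080 = 642.31552 → 642.3 g (4 s.f., last digit at the 10^-1 place).
Sum: 649.33552 g; keep the coarser place, 10^-1.
Result: 6.493 × 10^2 g.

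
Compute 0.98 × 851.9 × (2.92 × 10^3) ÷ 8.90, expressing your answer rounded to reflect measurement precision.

0.98 × 851.9 × (2.92 × 10^3) ÷ 8.90 = 273909.779775…
Multiplication/division keeps the fewest significant figures: 0.98 → 2 s.f., 851.9 → 4 s.f., 2.92 × 10^3 → 3 s.f., 8.90 → 3 s.f.; limit is 2.
Rounded to 2 significant figures: 2.7 × 10^5.

2.7 × 10^5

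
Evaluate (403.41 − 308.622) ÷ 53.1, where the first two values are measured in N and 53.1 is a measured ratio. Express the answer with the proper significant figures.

403.41 N − 308.622 N = 94.788 N; the difference is limited to 2 decimal places (4 s.f.).
Carrying full precision, 94.788 ÷ 53.1 = 1.78508474576… N; 53.1 has 3 s.f., so the result keeps min(4, 3) = 3 s.f.
Rounded to 3 significant figures: 1.79 N.

1.79 N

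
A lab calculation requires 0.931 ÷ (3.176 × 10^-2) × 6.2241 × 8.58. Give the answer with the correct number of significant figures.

0.931 ÷ (3.176 × 10^-2) × 6.2241 × 8.58 = 1565.42778079…
Multiplication/division keeps the fewest significant figures: 0.931 → 3 s.f., 3.176 × 10^-2 → 4 s.f., 6.2241 → 5 s.f., 8.58 → 3 s.f.; limit is 3.
Rounded to 3 significant figures: 1.57 × 10^3.

1.57 × 10^3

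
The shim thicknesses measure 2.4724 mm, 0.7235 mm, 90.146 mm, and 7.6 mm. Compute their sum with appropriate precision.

2.4724 mm + 0.7235 mm + 90.146 mm + 7.6 mm = 100.9419 mm.
Addition/subtraction keeps the fewest decimal places: 2.4724 → 4 decimal places, 0.7235 → 4 decimal places, 90.146 → 3 decimal places, 7.6 → 1 decimal place; limit is 1.
Rounded to 1 decimal place: 100.9 mm.

100.9 mm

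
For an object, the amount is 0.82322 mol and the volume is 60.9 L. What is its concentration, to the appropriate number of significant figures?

concentration = 0.82322 mol ÷ 60.9 L = 0.0135175697865… mol/L.
0.82322 has 5 significant figures; 60.9 has 3.
Division/multiplication keeps the fewest: 3 significant figures.
Rounded: 0.0135 mol/L.

0.0135 mol/L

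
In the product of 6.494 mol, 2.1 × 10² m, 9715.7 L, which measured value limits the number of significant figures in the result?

2.1 × 10² m

6.494 mol → 4 s.f.; 2.1 × 10² m → 2 s.f.; 9715.7 L → 5 s.f.
The fewest is 2 significant figures, from 2.1 × 10² m.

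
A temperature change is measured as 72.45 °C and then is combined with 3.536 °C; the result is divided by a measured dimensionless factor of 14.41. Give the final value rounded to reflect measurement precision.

72.45 °C + 3.536 °C = 75.986 °C; the sum is limited to 2 decimal places (4 s.f.).
Carrying full precision, 75.986 ÷ 14.41 = 5.27314365024… °C; 14.41 has 4 s.f., so the result keeps min(4, 4) = 4 s.f.
Rounded to 4 significant figures: 5.273 °C.

5.273 °C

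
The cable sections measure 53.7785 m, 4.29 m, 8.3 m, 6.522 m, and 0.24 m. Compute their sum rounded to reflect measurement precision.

73.1 m

53.7785 m + 4.29 m + 8.3 m + 6.522 m + 0.24 m = 73.1305 m.
Addition/subtraction keeps the fewest decimal places: 53.7785 → 4 decimal places, 4.29 → 2 decimal places, 8.3 → 1 decimal place, 6.522 → 3 decimal places, 0.24 → 2 decimal places; limit is 1.
Rounded to 1 decimal place: 73.1 m.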